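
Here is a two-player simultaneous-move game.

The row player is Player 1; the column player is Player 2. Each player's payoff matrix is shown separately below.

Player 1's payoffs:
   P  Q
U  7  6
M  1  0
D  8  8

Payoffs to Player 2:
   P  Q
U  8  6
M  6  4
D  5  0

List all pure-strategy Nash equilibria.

For each player, find the best response to each opponent profile; mutual best responses are the pure NE.
Player 1 against P: payoffs 7, 1, 8 → best response D.
Player 1 against Q: payoffs 6, 0, 8 → best response D.
Player 2 against U: payoffs 8, 6 → best response P.
Player 2 against M: payoffs 6, 4 → best response P.
Player 2 against D: payoffs 5, 0 → best response P.
Mutual best responses: (D, P).

Pure NE: (D, P)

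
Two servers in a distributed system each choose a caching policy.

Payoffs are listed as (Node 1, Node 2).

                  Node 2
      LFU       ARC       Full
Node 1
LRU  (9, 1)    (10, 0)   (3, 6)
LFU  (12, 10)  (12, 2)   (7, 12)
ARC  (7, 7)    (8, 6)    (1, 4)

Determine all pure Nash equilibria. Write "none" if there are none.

Pure NE: (LFU, Full)

Node 1 against LFU: payoffs 9, 12, 7 → best response LFU.
Node 1 against ARC: payoffs 10, 12, 8 → best response LFU.
Node 1 against Full: payoffs 3, 7, 1 → best response LFU.
Node 2 against LRU: payoffs 1, 0, 6 → best response Full.
Node 2 against LFU: payoffs 10, 2, 12 → best response Full.
Node 2 against ARC: payoffs 7, 6, 4 → best response LFU.
Mutual best responses: (LFU, Full).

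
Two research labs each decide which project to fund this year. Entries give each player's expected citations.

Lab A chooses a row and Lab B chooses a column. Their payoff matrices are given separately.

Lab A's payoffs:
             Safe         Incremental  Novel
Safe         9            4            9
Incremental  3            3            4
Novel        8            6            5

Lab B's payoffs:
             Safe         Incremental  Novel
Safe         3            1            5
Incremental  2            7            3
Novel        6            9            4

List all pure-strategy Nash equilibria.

Lab A against Safe: payoffs 9, 3, 8 → best response Safe.
Lab A against Incremental: payoffs 4, 3, 6 → best response Novel.
Lab A against Novel: payoffs 9, 4, 5 → best response Safe.
Lab B against Safe: payoffs 3, 1, 5 → best response Novel.
Lab B against Incremental: payoffs 2, 7, 3 → best response Incremental.
Lab B against Novel: payoffs 6, 9, 4 → best response Incremental.
Mutual best responses: (Safe, Novel); (Novel, Incremental).

Pure-strategy Nash equilibria: (Safe, Novel), (Novel, Incremental)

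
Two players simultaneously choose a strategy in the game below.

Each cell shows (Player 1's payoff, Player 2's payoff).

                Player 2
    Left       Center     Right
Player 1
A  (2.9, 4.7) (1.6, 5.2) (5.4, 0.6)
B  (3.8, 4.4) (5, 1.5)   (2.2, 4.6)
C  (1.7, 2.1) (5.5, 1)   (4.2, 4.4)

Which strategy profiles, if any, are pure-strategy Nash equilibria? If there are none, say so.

none

For each strategy profile, look for a profitable unilateral deviation.
(A, Left): Player 1 can switch to B (2.9 → 3.8). Not NE.
(A, Center): Player 1 can switch to B (1.6 → 5). Not NE.
(A, Right): Player 2 can switch to Left (0.6 → 4.7). Not NE.
(B, Left): Player 2 can switch to Right (4.4 → 4.6). Not NE.
(B, Center): Player 1 can switch to C (5 → 5.5). Not NE.
(B, Right): Player 1 can switch to A (2.2 → 5.4). Not NE.
(C, Left): Player 1 can switch to A (1.7 → 2.9). Not NE.
(C, Center): Player 2 can switch to Left (1 → 2.1). Not NE.
(C, Right): Player 1 can switch to A (4.2 → 5.4). Not NE.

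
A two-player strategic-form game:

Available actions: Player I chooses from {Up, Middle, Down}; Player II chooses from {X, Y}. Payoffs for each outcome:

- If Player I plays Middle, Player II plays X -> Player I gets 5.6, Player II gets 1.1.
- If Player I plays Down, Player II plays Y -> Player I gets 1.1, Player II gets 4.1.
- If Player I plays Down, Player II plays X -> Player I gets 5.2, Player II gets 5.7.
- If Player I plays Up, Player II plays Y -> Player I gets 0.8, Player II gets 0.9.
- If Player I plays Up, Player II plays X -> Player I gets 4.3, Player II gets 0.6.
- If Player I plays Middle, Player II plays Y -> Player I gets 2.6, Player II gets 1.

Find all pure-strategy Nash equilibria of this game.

(Middle, X)

(Up, X): Player I can switch to Middle (4.3 → 5.6). Not NE.
(Up, Y): Player I can switch to Middle (0.8 → 2.6). Not NE.
(Middle, X): Player I gets 5.6, best alternative 5.2; Player II gets 1.1, best alternative 1. No profitable deviation — NE.
(Middle, Y): Player II can switch to X (1 → 1.1). Not NE.
(Down, X): Player I can switch to Middle (5.2 → 5.6). Not NE.
(Down, Y): Player I can switch to Middle (1.1 → 2.6). Not NE.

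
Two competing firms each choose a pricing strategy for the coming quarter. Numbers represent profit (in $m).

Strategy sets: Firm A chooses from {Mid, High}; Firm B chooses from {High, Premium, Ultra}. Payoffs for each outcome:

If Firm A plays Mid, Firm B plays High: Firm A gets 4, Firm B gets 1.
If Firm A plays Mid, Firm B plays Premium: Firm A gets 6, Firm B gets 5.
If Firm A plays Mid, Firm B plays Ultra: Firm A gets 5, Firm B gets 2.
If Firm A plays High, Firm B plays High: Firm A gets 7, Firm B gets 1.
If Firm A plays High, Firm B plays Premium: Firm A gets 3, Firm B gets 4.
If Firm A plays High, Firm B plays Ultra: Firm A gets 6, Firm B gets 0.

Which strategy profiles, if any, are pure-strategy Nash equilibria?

(Mid, High): Firm A can switch to High (4 → 7). Not NE.
(Mid, Premium): Firm A gets 6, best alternative 3; Firm B gets 5, best alternative 2. No profitable deviation — NE.
(Mid, Ultra): Firm A can switch to High (5 → 6). Not NE.
(High, High): Firm B can switch to Premium (1 → 4). Not NE.
(High, Premium): Firm A can switch to Mid (3 → 6). Not NE.
(High, Ultra): Firm B can switch to High (0 → 1). Not NE.

The unique pure-strategy Nash equilibrium is (Mid, Premium).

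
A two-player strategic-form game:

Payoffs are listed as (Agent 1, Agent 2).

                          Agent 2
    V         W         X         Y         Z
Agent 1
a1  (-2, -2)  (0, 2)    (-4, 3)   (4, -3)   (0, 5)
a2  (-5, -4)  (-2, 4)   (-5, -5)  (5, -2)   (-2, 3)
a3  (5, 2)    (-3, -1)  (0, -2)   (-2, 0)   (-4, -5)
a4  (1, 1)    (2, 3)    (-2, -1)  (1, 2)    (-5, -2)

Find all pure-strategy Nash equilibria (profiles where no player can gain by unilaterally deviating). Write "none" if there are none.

Pure-strategy Nash equilibria: (a1, Z) and (a3, V) and (a4, W)

Mark each player's best response to every combination of opponents' strategies; a profile where every player is best-responding is a pure Nash equilibrium.
Agent 1 against V: payoffs -2, -5, 5, 1 → best response a3.
Agent 1 against W: payoffs 0, -2, -3, 2 → best response a4.
Agent 1 against X: payoffs -4, -5, 0, -2 → best response a3.
Agent 1 against Y: payoffs 4, 5, -2, 1 → best response a2.
Agent 1 against Z: payoffs 0, -2, -4, -5 → best response a1.
Agent 2 against a1: payoffs -2, 2, 3, -3, 5 → best response Z.
Agent 2 against a2: payoffs -4, 4, -5, -2, 3 → best response W.
Agent 2 against a3: payoffs 2, -1, -2, 0, -5 → best response V.
Agent 2 against a4: payoffs 1, 3, -1, 2, -2 → best response W.
Mutual best responses: (a1, Z); (a3, V); (a4, W).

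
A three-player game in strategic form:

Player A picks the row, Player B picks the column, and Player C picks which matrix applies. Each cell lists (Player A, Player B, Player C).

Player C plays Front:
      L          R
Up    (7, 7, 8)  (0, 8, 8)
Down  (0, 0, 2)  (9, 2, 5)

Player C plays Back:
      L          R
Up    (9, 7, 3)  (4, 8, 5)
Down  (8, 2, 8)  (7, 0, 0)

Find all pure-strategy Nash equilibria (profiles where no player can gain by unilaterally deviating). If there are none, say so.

(Up, L, Front): Player B can switch to R (7 → 8). Not NE.
(Up, L, Back): Player B can switch to R (7 → 8). Not NE.
(Up, R, Front): Player A can switch to Down (0 → 9). Not NE.
(Up, R, Back): Player A can switch to Down (4 → 7). Not NE.
(Down, L, Front): Player A can switch to Up (0 → 7). Not NE.
(Down, L, Back): Player A can switch to Up (8 → 9). Not NE.
(Down, R, Front): Player A gets 9, best alternative 0; Player B gets 2, best alternative 0; Player C gets 5, best alternative 0. No profitable deviation — NE.
(Down, R, Back): Player B can switch to L (0 → 2). Not NE.

The unique pure-strategy Nash equilibrium is (Down, R, Front).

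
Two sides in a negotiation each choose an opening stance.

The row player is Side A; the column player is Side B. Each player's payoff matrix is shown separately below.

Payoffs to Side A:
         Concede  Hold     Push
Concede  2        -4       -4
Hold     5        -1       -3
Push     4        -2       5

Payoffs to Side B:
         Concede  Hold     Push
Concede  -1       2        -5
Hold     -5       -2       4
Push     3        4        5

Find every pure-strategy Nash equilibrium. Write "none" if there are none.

Side A against Concede: payoffs 2, 5, 4 → best response Hold.
Side A against Hold: payoffs -4, -1, -2 → best response Hold.
Side A against Push: payoffs -4, -3, 5 → best response Push.
Side B against Concede: payoffs -1, 2, -5 → best response Hold.
Side B against Hold: payoffs -5, -2, 4 → best response Push.
Side B against Push: payoffs 3, 4, 5 → best response Push.
Mutual best responses: (Push, Push).

Pure NE: (Push, Push)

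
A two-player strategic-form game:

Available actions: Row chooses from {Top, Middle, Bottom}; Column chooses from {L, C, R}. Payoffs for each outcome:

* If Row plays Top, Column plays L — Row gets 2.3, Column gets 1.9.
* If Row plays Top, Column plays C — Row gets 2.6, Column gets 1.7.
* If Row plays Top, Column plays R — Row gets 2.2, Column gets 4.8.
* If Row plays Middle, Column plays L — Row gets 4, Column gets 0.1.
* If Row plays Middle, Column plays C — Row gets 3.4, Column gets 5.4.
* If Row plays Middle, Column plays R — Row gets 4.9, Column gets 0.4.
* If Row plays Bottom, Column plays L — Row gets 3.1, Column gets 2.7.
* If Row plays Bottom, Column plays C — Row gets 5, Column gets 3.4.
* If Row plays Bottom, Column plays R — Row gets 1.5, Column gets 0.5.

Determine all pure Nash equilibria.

Row against L: payoffs 2.3, 4, 3.1 → best response Middle.
Row against C: payoffs 2.6, 3.4, 5 → best response Bottom.
Row against R: payoffs 2.2, 4.9, 1.5 → best response Middle.
Column against Top: payoffs 1.9, 1.7, 4.8 → best response R.
Column against Middle: payoffs 0.1, 5.4, 0.4 → best response C.
Column against Bottom: payoffs 2.7, 3.4, 0.5 → best response C.
Mutual best responses: (Bottom, C).

(Bottom, C)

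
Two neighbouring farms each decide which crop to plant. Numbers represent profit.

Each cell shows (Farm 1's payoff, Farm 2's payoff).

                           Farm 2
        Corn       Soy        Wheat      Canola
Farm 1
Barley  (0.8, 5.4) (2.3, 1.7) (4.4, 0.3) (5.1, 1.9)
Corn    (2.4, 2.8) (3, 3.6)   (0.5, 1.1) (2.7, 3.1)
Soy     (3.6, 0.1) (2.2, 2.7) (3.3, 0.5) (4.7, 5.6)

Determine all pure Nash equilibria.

The unique pure-strategy Nash equilibrium is (Corn, Soy).

Farm 1 against Corn: payoffs 0.8, 2.4, 3.6 → best response Soy.
Farm 1 against Soy: payoffs 2.3, 3, 2.2 → best response Corn.
Farm 1 against Wheat: payoffs 4.4, 0.5, 3.3 → best response Barley.
Farm 1 against Canola: payoffs 5.1, 2.7, 4.7 → best response Barley.
Farm 2 against Barley: payoffs 5.4, 1.7, 0.3, 1.9 → best response Corn.
Farm 2 against Corn: payoffs 2.8, 3.6, 1.1, 3.1 → best response Soy.
Farm 2 against Soy: payoffs 0.1, 2.7, 0.5, 5.6 → best response Canola.
Mutual best responses: (Corn, Soy).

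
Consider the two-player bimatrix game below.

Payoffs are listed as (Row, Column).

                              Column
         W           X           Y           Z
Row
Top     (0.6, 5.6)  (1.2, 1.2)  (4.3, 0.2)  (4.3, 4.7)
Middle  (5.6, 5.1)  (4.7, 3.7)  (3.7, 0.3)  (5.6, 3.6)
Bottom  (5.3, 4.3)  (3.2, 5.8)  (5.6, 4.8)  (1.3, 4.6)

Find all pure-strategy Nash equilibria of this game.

Pure NE: (Middle, W)

(Top, W): Row can switch to Middle (0.6 → 5.6). Not NE.
(Top, X): Row can switch to Middle (1.2 → 4.7). Not NE.
(Top, Y): Row can switch to Bottom (4.3 → 5.6). Not NE.
(Top, Z): Row can switch to Middle (4.3 → 5.6). Not NE.
(Middle, W): Row gets 5.6, best alternative 5.3; Column gets 5.1, best alternative 3.7. No profitable deviation — NE.
(Middle, X): Column can switch to W (3.7 → 5.1). Not NE.
(Middle, Y): Row can switch to Top (3.7 → 4.3). Not NE.
(Middle, Z): Column can switch to W (3.6 → 5.1). Not NE.
(Bottom, W): Row can switch to Middle (5.3 → 5.6). Not NE.
(The remaining 3 profiles each have a profitable deviation by the same check.)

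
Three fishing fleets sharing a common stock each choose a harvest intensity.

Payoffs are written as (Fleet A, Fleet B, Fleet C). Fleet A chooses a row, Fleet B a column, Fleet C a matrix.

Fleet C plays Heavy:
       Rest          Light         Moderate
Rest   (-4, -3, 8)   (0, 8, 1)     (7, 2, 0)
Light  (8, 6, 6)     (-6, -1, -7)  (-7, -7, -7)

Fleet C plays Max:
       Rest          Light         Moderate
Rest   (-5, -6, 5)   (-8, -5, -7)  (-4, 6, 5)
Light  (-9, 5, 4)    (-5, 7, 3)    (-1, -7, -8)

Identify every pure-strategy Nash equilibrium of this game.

For each strategy profile, look for a profitable unilateral deviation.
(Rest, Rest, Heavy): Fleet A can switch to Light (-4 → 8). Not NE.
(Rest, Rest, Max): Fleet B can switch to Light (-6 → -5). Not NE.
(Rest, Light, Heavy): Fleet A gets 0, best alternative -6; Fleet B gets 8, best alternative 2; Fleet C gets 1, best alternative -7. No profitable deviation — NE.
(Rest, Light, Max): Fleet A can switch to Light (-8 → -5). Not NE.
(Rest, Moderate, Heavy): Fleet B can switch to Light (2 → 8). Not NE.
(Rest, Moderate, Max): Fleet A can switch to Light (-4 → -1). Not NE.
(Light, Rest, Heavy): Fleet A gets 8, best alternative -4; Fleet B gets 6, best alternative -1; Fleet C gets 6, best alternative 4. No profitable deviation — NE.
(Light, Rest, Max): Fleet A can switch to Rest (-9 → -5). Not NE.
(Light, Light, Heavy): Fleet A can switch to Rest (-6 → 0). Not NE.
(Light, Light, Max): Fleet A gets -5, best alternative -8; Fleet B gets 7, best alternative 5; Fleet C gets 3, best alternative -7. No profitable deviation — NE.
(Light, Moderate, Heavy): Fleet A can switch to Rest (-7 → 7). Not NE.
(The remaining 1 profile has a profitable deviation by the same check.)

(Rest, Light, Heavy); (Light, Rest, Heavy); (Light, Light, Max)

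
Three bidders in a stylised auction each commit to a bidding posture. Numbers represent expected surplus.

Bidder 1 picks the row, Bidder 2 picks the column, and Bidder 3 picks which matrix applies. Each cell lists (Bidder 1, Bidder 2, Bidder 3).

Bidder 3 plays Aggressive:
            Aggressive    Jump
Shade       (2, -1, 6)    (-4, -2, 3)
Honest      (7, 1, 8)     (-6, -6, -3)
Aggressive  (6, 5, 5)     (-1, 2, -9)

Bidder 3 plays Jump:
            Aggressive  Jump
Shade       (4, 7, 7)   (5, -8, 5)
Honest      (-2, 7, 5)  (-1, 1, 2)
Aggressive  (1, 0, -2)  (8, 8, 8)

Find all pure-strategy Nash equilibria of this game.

Check each profile: it is a Nash equilibrium iff no player can strictly gain by switching unilaterally.
(Shade, Aggressive, Aggressive): Bidder 1 can switch to Honest (2 → 7). Not NE.
(Shade, Aggressive, Jump): Bidder 1 gets 4, best alternative 1; Bidder 2 gets 7, best alternative -8; Bidder 3 gets 7, best alternative 6. No profitable deviation — NE.
(Shade, Jump, Aggressive): Bidder 1 can switch to Aggressive (-4 → -1). Not NE.
(Shade, Jump, Jump): Bidder 1 can switch to Aggressive (5 → 8). Not NE.
(Honest, Aggressive, Aggressive): Bidder 1 gets 7, best alternative 6; Bidder 2 gets 1, best alternative -6; Bidder 3 gets 8, best alternative 5. No profitable deviation — NE.
(Honest, Aggressive, Jump): Bidder 1 can switch to Shade (-2 → 4). Not NE.
(Honest, Jump, Aggressive): Bidder 1 can switch to Shade (-6 → -4). Not NE.
(Honest, Jump, Jump): Bidder 1 can switch to Shade (-1 → 5). Not NE.
(Aggressive, Aggressive, Aggressive): Bidder 1 can switch to Honest (6 → 7). Not NE.
(Aggressive, Aggressive, Jump): Bidder 1 can switch to Shade (1 → 4). Not NE.
(Aggressive, Jump, Aggressive): Bidder 2 can switch to Aggressive (2 → 5). Not NE.
(Aggressive, Jump, Jump): Bidder 1 gets 8, best alternative 5; Bidder 2 gets 8, best alternative 0; Bidder 3 gets 8, best alternative -9. No profitable deviation — NE.

(Shade, Aggressive, Jump); (Honest, Aggressive, Aggressive); (Aggressive, Jump, Jump)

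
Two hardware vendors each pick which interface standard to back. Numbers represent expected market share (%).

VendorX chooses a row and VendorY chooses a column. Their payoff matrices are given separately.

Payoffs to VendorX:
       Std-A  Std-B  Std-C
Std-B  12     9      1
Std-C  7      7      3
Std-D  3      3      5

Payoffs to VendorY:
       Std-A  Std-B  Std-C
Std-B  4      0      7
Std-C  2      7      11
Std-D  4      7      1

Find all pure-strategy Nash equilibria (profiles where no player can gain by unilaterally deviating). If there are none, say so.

There is no pure-strategy Nash equilibrium.

VendorX against Std-A: payoffs 12, 7, 3 → best response Std-B.
VendorX against Std-B: payoffs 9, 7, 3 → best response Std-B.
VendorX against Std-C: payoffs 1, 3, 5 → best response Std-D.
VendorY against Std-B: payoffs 4, 0, 7 → best response Std-C.
VendorY against Std-C: payoffs 2, 7, 11 → best response Std-C.
VendorY against Std-D: payoffs 4, 7, 1 → best response Std-B.
No profile is a mutual best response for all players.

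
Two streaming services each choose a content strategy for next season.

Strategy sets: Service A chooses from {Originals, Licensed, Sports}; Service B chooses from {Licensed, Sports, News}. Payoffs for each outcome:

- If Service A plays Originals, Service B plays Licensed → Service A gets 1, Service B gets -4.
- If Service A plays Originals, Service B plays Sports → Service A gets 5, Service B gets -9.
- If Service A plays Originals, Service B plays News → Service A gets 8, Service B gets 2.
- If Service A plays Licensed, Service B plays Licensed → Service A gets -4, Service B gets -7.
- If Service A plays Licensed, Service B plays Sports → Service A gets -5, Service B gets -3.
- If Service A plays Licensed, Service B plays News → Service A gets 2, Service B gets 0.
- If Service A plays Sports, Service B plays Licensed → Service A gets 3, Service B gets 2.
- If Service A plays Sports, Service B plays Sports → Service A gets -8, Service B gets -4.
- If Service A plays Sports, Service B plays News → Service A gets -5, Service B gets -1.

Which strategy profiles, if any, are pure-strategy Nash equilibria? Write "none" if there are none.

The pure Nash equilibria are (Originals, News); (Sports, Licensed).

Service A against Licensed: payoffs 1, -4, 3 → best response Sports.
Service A against Sports: payoffs 5, -5, -8 → best response Originals.
Service A against News: payoffs 8, 2, -5 → best response Originals.
Service B against Originals: payoffs -4, -9, 2 → best response News.
Service B against Licensed: payoffs -7, -3, 0 → best response News.
Service B against Sports: payoffs 2, -4, -1 → best response Licensed.
Mutual best responses: (Originals, News); (Sports, Licensed).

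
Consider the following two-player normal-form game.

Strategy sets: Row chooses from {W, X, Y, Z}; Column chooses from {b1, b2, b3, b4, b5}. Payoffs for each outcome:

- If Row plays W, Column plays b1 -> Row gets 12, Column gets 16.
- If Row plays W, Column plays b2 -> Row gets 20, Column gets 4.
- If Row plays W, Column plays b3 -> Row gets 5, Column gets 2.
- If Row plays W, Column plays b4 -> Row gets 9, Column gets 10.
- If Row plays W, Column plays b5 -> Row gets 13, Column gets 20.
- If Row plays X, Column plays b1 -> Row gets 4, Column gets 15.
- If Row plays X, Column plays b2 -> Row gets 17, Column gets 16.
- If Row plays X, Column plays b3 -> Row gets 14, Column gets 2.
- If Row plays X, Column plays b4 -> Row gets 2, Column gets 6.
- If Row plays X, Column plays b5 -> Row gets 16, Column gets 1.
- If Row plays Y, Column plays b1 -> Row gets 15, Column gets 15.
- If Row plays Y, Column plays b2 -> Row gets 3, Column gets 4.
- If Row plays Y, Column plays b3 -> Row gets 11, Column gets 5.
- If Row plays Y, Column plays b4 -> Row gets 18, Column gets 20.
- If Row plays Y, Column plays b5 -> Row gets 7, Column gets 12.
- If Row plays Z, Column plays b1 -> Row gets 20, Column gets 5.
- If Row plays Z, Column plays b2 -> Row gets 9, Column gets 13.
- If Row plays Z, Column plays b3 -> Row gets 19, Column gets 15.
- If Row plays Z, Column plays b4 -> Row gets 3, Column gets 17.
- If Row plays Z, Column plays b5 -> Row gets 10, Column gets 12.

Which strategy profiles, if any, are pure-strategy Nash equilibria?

(W, b1): Row can switch to Y (12 → 15). Not NE.
(W, b2): Column can switch to b1 (4 → 16). Not NE.
(W, b3): Row can switch to X (5 → 14). Not NE.
(W, b4): Row can switch to Y (9 → 18). Not NE.
(W, b5): Row can switch to X (13 → 16). Not NE.
(X, b1): Row can switch to W (4 → 12). Not NE.
(X, b2): Row can switch to W (17 → 20). Not NE.
(X, b3): Row can switch to Z (14 → 19). Not NE.
(Y, b4): Row gets 18, best alternative 9; Column gets 20, best alternative 15. No profitable deviation — NE.
(The remaining 11 profiles each have a profitable deviation by the same check.)

Pure NE: (Y, b4)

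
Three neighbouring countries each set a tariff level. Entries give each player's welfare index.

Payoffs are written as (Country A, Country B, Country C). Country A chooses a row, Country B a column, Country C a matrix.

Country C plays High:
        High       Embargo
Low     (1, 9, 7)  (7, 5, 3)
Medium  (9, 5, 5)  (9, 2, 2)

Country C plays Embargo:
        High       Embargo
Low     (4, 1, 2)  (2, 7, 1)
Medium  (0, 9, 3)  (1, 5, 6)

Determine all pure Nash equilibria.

Country A against (High, High): payoffs 1, 9 → best response Medium.
Country A against (High, Embargo): payoffs 4, 0 → best response Low.
Country A against (Embargo, High): payoffs 7, 9 → best response Medium.
Country A against (Embargo, Embargo): payoffs 2, 1 → best response Low.
Country B against (Low, High): payoffs 9, 5 → best response High.
Country B against (Low, Embargo): payoffs 1, 7 → best response Embargo.
Country B against (Medium, High): payoffs 5, 2 → best response High.
Country B against (Medium, Embargo): payoffs 9, 5 → best response High.
Country C against (Low, High): payoffs 7, 2 → best response High.
Country C against (Low, Embargo): payoffs 3, 1 → best response High.
Country C against (Medium, High): payoffs 5, 3 → best response High.
Country C against (Medium, Embargo): payoffs 2, 6 → best response Embargo.
Mutual best responses: (Medium, High, High).

(Medium, High, High)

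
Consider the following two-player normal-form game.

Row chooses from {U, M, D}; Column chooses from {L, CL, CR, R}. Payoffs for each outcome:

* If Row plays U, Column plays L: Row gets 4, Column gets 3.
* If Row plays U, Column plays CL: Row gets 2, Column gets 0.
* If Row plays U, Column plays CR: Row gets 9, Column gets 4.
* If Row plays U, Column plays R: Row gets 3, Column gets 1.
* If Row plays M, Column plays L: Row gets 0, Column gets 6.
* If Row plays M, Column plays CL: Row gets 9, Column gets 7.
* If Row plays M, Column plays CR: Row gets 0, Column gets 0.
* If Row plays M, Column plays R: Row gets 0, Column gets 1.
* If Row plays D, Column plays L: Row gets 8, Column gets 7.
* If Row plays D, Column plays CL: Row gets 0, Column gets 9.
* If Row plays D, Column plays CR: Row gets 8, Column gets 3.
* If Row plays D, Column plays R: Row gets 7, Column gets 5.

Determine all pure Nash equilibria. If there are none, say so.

(U, L): Row can switch to D (4 → 8). Not NE.
(U, CL): Row can switch to M (2 → 9). Not NE.
(U, CR): Row gets 9, best alternative 8; Column gets 4, best alternative 3. No profitable deviation — NE.
(U, R): Row can switch to D (3 → 7). Not NE.
(M, L): Row can switch to U (0 → 4). Not NE.
(M, CL): Row gets 9, best alternative 2; Column gets 7, best alternative 6. No profitable deviation — NE.
(M, CR): Row can switch to U (0 → 9). Not NE.
(M, R): Row can switch to U (0 → 3). Not NE.
(The remaining 4 profiles each have a profitable deviation by the same check.)

(U, CR); (M, CL)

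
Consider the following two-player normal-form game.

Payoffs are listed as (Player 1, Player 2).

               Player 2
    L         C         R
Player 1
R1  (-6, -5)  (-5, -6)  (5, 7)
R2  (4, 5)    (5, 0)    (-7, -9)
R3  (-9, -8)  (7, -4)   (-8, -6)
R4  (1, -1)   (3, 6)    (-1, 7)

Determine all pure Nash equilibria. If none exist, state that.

Mark each player's best response to every combination of opponents' strategies; a profile where every player is best-responding is a pure Nash equilibrium.
Player 1 against L: payoffs -6, 4, -9, 1 → best response R2.
Player 1 against C: payoffs -5, 5, 7, 3 → best response R3.
Player 1 against R: payoffs 5, -7, -8, -1 → best response R1.
Player 2 against R1: payoffs -5, -6, 7 → best response R.
Player 2 against R2: payoffs 5, 0, -9 → best response L.
Player 2 against R3: payoffs -8, -4, -6 → best response C.
Player 2 against R4: payoffs -1, 6, 7 → best response R.
Mutual best responses: (R1, R); (R2, L); (R3, C).

The pure Nash equilibria are (R1, R) and (R2, L) and (R3, C).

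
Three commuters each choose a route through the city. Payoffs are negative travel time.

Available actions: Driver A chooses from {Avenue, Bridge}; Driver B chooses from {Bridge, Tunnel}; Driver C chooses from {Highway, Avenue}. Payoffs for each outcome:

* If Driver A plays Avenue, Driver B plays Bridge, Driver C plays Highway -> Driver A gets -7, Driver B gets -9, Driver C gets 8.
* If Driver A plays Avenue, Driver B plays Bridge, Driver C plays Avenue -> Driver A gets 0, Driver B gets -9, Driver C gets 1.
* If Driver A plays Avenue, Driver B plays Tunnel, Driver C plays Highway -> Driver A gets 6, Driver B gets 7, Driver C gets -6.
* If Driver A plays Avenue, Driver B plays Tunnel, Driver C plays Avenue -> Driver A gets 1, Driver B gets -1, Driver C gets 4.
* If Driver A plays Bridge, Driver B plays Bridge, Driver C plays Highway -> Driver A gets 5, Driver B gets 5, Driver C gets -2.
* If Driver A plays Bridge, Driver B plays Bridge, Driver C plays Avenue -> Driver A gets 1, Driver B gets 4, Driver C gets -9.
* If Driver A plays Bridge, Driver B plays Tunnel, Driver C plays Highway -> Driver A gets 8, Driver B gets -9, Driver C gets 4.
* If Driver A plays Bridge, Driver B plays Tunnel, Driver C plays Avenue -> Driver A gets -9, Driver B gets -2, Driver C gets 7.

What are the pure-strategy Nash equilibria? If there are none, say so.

Driver A against (Bridge, Highway): payoffs -7, 5 → best response Bridge.
Driver A against (Bridge, Avenue): payoffs 0, 1 → best response Bridge.
Driver A against (Tunnel, Highway): payoffs 6, 8 → best response Bridge.
Driver A against (Tunnel, Avenue): payoffs 1, -9 → best response Avenue.
Driver B against (Avenue, Highway): payoffs -9, 7 → best response Tunnel.
Driver B against (Avenue, Avenue): payoffs -9, -1 → best response Tunnel.
Driver B against (Bridge, Highway): payoffs 5, -9 → best response Bridge.
Driver B against (Bridge, Avenue): payoffs 4, -2 → best response Bridge.
Driver C against (Avenue, Bridge): payoffs 8, 1 → best response Highway.
Driver C against (Avenue, Tunnel): payoffs -6, 4 → best response Avenue.
Driver C against (Bridge, Bridge): payoffs -2, -9 → best response Highway.
Driver C against (Bridge, Tunnel): payoffs 4, 7 → best response Avenue.
Mutual best responses: (Avenue, Tunnel, Avenue); (Bridge, Bridge, Highway).

The pure Nash equilibria are (Avenue, Tunnel, Avenue); (Bridge, Bridge, Highway).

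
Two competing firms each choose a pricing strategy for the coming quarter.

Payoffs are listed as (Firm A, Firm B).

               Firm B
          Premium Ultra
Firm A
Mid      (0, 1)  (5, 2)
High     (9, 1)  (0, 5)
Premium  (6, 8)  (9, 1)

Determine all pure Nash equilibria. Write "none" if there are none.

Firm A against Premium: payoffs 0, 9, 6 → best response High.
Firm A against Ultra: payoffs 5, 0, 9 → best response Premium.
Firm B against Mid: payoffs 1, 2 → best response Ultra.
Firm B against High: payoffs 1, 5 → best response Ultra.
Firm B against Premium: payoffs 8, 1 → best response Premium.
No profile is a mutual best response for all players.

This game has no pure Nash equilibrium.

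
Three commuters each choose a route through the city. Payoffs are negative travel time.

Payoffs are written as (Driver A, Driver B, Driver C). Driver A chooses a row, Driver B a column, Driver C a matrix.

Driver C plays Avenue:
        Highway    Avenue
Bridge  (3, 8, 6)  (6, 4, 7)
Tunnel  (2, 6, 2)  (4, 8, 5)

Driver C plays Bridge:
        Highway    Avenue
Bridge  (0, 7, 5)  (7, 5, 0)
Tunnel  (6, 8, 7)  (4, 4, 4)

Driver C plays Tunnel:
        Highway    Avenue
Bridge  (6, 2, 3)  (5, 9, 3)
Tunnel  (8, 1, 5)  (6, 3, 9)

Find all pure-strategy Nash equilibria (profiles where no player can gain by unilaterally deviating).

(Bridge, Highway, Avenue), (Tunnel, Highway, Bridge), (Tunnel, Avenue, Tunnel)

(Bridge, Highway, Avenue): Driver A gets 3, best alternative 2; Driver B gets 8, best alternative 4; Driver C gets 6, best alternative 5. No profitable deviation — NE.
(Bridge, Highway, Bridge): Driver A can switch to Tunnel (0 → 6). Not NE.
(Bridge, Highway, Tunnel): Driver A can switch to Tunnel (6 → 8). Not NE.
(Bridge, Avenue, Avenue): Driver B can switch to Highway (4 → 8). Not NE.
(Bridge, Avenue, Bridge): Driver B can switch to Highway (5 → 7). Not NE.
(Bridge, Avenue, Tunnel): Driver A can switch to Tunnel (5 → 6). Not NE.
(Tunnel, Highway, Avenue): Driver A can switch to Bridge (2 → 3). Not NE.
(Tunnel, Highway, Bridge): Driver A gets 6, best alternative 0; Driver B gets 8, best alternative 4; Driver C gets 7, best alternative 5. No profitable deviation — NE.
(Tunnel, Highway, Tunnel): Driver B can switch to Avenue (1 → 3). Not NE.
(Tunnel, Avenue, Avenue): Driver A can switch to Bridge (4 → 6). Not NE.
(Tunnel, Avenue, Bridge): Driver A can switch to Bridge (4 → 7). Not NE.
(Tunnel, Avenue, Tunnel): Driver A gets 6, best alternative 5; Driver B gets 3, best alternative 1; Driver C gets 9, best alternative 5. No profitable deviation — NE.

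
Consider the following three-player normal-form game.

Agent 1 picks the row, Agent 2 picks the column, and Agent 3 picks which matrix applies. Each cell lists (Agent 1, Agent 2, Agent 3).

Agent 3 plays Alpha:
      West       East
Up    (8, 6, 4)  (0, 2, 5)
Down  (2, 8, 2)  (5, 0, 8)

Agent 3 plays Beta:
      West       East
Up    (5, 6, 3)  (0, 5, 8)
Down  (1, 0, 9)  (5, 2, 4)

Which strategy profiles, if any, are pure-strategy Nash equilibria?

Agent 1 against (West, Alpha): payoffs 8, 2 → best response Up.
Agent 1 against (West, Beta): payoffs 5, 1 → best response Up.
Agent 1 against (East, Alpha): payoffs 0, 5 → best response Down.
Agent 1 against (East, Beta): payoffs 0, 5 → best response Down.
Agent 2 against (Up, Alpha): payoffs 6, 2 → best response West.
Agent 2 against (Up, Beta): payoffs 6, 5 → best response West.
Agent 2 against (Down, Alpha): payoffs 8, 0 → best response West.
Agent 2 against (Down, Beta): payoffs 0, 2 → best response East.
Agent 3 against (Up, West): payoffs 4, 3 → best response Alpha.
Agent 3 against (Up, East): payoffs 5, 8 → best response Beta.
Agent 3 against (Down, West): payoffs 2, 9 → best response Beta.
Agent 3 against (Down, East): payoffs 8, 4 → best response Alpha.
Mutual best responses: (Up, West, Alpha).

The unique pure-strategy Nash equilibrium is (Up, West, Alpha).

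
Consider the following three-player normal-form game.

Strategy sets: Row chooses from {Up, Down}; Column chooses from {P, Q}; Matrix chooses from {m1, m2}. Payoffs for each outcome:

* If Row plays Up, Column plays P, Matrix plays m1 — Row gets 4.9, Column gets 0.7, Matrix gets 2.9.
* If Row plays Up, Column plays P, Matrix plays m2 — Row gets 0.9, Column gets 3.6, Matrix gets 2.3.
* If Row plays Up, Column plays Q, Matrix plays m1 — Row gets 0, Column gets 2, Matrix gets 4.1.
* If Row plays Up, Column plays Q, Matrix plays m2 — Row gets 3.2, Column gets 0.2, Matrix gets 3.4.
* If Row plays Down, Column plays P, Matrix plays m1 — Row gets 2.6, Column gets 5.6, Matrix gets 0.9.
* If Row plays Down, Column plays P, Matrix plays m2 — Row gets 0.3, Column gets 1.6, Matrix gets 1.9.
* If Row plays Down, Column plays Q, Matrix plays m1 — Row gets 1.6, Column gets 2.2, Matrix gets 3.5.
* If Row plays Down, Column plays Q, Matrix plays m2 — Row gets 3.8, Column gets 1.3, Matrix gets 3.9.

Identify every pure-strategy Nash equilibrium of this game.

(Up, P, m1): Column can switch to Q (0.7 → 2). Not NE.
(Up, P, m2): Matrix can switch to m1 (2.3 → 2.9). Not NE.
(Up, Q, m1): Row can switch to Down (0 → 1.6). Not NE.
(Up, Q, m2): Row can switch to Down (3.2 → 3.8). Not NE.
(Down, P, m1): Row can switch to Up (2.6 → 4.9). Not NE.
(Down, P, m2): Row can switch to Up (0.3 → 0.9). Not NE.
(Down, Q, m1): Column can switch to P (2.2 → 5.6). Not NE.
(Down, Q, m2): Column can switch to P (1.3 → 1.6). Not NE.

This game has no pure Nash equilibrium.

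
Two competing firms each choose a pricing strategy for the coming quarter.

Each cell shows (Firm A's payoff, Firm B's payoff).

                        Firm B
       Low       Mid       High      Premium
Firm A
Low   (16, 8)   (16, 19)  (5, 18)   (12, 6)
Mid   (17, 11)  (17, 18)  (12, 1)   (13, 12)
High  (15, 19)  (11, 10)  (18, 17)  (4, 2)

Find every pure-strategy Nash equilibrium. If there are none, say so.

The unique pure-strategy Nash equilibrium is (Mid, Mid).

Firm A against Low: payoffs 16, 17, 15 → best response Mid.
Firm A against Mid: payoffs 16, 17, 11 → best response Mid.
Firm A against High: payoffs 5, 12, 18 → best response High.
Firm A against Premium: payoffs 12, 13, 4 → best response Mid.
Firm B against Low: payoffs 8, 19, 18, 6 → best response Mid.
Firm B against Mid: payoffs 11, 18, 1, 12 → best response Mid.
Firm B against High: payoffs 19, 10, 17, 2 → best response Low.
Mutual best responses: (Mid, Mid).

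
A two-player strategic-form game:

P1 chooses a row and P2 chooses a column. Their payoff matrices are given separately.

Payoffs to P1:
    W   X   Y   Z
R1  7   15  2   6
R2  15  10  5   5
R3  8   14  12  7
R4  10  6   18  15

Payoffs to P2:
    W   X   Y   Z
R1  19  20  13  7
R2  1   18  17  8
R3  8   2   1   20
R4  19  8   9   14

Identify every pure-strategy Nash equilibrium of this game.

(R1, W): P1 can switch to R2 (7 → 15). Not NE.
(R1, X): P1 gets 15, best alternative 14; P2 gets 20, best alternative 19. No profitable deviation — NE.
(R1, Y): P1 can switch to R2 (2 → 5). Not NE.
(R1, Z): P1 can switch to R3 (6 → 7). Not NE.
(R2, W): P2 can switch to X (1 → 18). Not NE.
(R2, X): P1 can switch to R1 (10 → 15). Not NE.
(R2, Y): P1 can switch to R3 (5 → 12). Not NE.
(R2, Z): P1 can switch to R1 (5 → 6). Not NE.
(R3, W): P1 can switch to R2 (8 → 15). Not NE.
(R3, X): P1 can switch to R1 (14 → 15). Not NE.
(R3, Y): P1 can switch to R4 (12 → 18). Not NE.
(R3, Z): P1 can switch to R4 (7 → 15). Not NE.
(R4, W): P1 can switch to R2 (10 → 15). Not NE.
(The remaining 3 profiles each have a profitable deviation by the same check.)

The unique pure-strategy Nash equilibrium is (R1, X).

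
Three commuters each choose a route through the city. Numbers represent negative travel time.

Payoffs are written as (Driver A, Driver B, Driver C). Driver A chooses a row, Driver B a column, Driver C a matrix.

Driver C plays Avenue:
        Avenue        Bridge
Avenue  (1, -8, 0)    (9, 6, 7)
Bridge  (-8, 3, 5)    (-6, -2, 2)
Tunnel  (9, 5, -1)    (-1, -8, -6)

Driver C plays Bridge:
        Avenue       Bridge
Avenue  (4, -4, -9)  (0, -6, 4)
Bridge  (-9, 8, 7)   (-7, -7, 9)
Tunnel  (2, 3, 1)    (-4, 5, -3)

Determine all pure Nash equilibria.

For each strategy profile, look for a profitable unilateral deviation.
(Avenue, Avenue, Avenue): Driver A can switch to Tunnel (1 → 9). Not NE.
(Avenue, Avenue, Bridge): Driver C can switch to Avenue (-9 → 0). Not NE.
(Avenue, Bridge, Avenue): Driver A gets 9, best alternative -1; Driver B gets 6, best alternative -8; Driver C gets 7, best alternative 4. No profitable deviation — NE.
(Avenue, Bridge, Bridge): Driver B can switch to Avenue (-6 → -4). Not NE.
(Bridge, Avenue, Avenue): Driver A can switch to Avenue (-8 → 1). Not NE.
(Bridge, Avenue, Bridge): Driver A can switch to Avenue (-9 → 4). Not NE.
(Bridge, Bridge, Avenue): Driver A can switch to Avenue (-6 → 9). Not NE.
(Bridge, Bridge, Bridge): Driver A can switch to Avenue (-7 → 0). Not NE.
(Tunnel, Avenue, Avenue): Driver C can switch to Bridge (-1 → 1). Not NE.
(The remaining 3 profiles each have a profitable deviation by the same check.)

(Avenue, Bridge, Avenue)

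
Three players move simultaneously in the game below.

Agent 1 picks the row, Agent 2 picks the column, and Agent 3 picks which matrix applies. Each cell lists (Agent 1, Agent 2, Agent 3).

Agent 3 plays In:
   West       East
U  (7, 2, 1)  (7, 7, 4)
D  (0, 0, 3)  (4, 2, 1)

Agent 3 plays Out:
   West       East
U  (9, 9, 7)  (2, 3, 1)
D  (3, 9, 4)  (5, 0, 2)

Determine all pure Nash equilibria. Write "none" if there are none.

(U, West, In): Agent 2 can switch to East (2 → 7). Not NE.
(U, West, Out): Agent 1 gets 9, best alternative 3; Agent 2 gets 9, best alternative 3; Agent 3 gets 7, best alternative 1. No profitable deviation — NE.
(U, East, In): Agent 1 gets 7, best alternative 4; Agent 2 gets 7, best alternative 2; Agent 3 gets 4, best alternative 1. No profitable deviation — NE.
(U, East, Out): Agent 1 can switch to D (2 → 5). Not NE.
(D, West, In): Agent 1 can switch to U (0 → 7). Not NE.
(D, West, Out): Agent 1 can switch to U (3 → 9). Not NE.
(D, East, In): Agent 1 can switch to U (4 → 7). Not NE.
(D, East, Out): Agent 2 can switch to West (0 → 9). Not NE.

The pure Nash equilibria are (U, West, Out) and (U, East, In).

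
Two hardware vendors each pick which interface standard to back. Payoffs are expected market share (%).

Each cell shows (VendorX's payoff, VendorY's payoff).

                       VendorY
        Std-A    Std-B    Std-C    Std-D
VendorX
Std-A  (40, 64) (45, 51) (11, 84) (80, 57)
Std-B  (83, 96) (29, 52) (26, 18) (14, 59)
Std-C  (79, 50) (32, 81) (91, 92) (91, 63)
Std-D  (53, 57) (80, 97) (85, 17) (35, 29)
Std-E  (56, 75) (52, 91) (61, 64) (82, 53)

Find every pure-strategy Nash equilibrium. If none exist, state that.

(Std-A, Std-A): VendorX can switch to Std-B (40 → 83). Not NE.
(Std-A, Std-B): VendorX can switch to Std-D (45 → 80). Not NE.
(Std-A, Std-C): VendorX can switch to Std-B (11 → 26). Not NE.
(Std-A, Std-D): VendorX can switch to Std-C (80 → 91). Not NE.
(Std-B, Std-A): VendorX gets 83, best alternative 79; VendorY gets 96, best alternative 59. No profitable deviation — NE.
(Std-B, Std-B): VendorX can switch to Std-A (29 → 45). Not NE.
(Std-B, Std-C): VendorX can switch to Std-C (26 → 91). Not NE.
(Std-B, Std-D): VendorX can switch to Std-A (14 → 80). Not NE.
(Std-C, Std-A): VendorX can switch to Std-B (79 → 83). Not NE.
(Std-C, Std-B): VendorX can switch to Std-A (32 → 45). Not NE.
(Std-C, Std-C): VendorX gets 91, best alternative 85; VendorY gets 92, best alternative 81. No profitable deviation — NE.
(Std-C, Std-D): VendorY can switch to Std-B (63 → 81). Not NE.
(Std-D, Std-A): VendorX can switch to Std-B (53 → 83). Not NE.
(Std-D, Std-B): VendorX gets 80, best alternative 52; VendorY gets 97, best alternative 57. No profitable deviation — NE.
(Std-D, Std-C): VendorX can switch to Std-C (85 → 91). Not NE.
(The remaining 5 profiles each have a profitable deviation by the same check.)

The pure Nash equilibria are (Std-B, Std-A) and (Std-C, Std-C) and (Std-D, Std-B).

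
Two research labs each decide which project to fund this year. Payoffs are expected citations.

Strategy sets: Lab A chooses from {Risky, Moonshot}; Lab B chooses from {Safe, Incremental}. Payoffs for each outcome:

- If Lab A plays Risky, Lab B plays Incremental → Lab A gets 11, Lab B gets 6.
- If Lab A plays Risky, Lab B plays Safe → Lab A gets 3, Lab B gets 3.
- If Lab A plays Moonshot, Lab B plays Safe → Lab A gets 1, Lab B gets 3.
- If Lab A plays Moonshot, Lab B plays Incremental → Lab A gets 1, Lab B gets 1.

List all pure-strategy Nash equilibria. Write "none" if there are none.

(Risky, Incremental)

Lab A against Safe: payoffs 3, 1 → best response Risky.
Lab A against Incremental: payoffs 11, 1 → best response Risky.
Lab B against Risky: payoffs 3, 6 → best response Incremental.
Lab B against Moonshot: payoffs 3, 1 → best response Safe.
Mutual best responses: (Risky, Incremental).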